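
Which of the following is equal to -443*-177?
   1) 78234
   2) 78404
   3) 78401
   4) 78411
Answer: 4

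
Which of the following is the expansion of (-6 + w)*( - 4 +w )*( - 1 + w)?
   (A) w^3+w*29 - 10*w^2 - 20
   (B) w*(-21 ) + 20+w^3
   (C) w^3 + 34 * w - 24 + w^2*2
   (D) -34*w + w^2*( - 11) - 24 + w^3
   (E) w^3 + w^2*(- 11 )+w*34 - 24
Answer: E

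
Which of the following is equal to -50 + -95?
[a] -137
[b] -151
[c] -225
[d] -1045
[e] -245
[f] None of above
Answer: f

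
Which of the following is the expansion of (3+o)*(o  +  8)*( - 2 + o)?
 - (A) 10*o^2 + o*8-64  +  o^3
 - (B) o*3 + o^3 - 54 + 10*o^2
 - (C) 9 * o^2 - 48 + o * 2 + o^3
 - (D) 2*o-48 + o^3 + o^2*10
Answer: C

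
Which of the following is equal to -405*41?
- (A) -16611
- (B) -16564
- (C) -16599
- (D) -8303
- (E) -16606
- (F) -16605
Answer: F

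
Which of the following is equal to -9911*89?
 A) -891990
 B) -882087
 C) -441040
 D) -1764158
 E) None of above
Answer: E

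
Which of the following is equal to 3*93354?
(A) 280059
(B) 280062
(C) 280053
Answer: B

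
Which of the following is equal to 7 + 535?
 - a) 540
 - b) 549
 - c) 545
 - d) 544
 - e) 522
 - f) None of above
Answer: f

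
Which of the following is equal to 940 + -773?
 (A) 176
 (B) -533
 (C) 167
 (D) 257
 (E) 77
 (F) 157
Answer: C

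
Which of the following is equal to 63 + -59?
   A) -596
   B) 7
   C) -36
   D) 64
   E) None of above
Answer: E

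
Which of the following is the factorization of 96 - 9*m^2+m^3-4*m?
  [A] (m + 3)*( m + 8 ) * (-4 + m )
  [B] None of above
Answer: B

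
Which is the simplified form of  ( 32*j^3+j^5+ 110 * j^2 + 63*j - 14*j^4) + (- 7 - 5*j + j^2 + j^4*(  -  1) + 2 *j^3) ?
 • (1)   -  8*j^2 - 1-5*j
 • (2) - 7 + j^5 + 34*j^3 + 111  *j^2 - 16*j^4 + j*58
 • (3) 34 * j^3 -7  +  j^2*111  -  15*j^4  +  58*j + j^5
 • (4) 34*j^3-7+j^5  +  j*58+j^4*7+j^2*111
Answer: 3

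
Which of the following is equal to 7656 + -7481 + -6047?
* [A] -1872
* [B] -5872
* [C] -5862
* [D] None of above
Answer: B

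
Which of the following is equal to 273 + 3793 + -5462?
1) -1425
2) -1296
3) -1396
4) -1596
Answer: 3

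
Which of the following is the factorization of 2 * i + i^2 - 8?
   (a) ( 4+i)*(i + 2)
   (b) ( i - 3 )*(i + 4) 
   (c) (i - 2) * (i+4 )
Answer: c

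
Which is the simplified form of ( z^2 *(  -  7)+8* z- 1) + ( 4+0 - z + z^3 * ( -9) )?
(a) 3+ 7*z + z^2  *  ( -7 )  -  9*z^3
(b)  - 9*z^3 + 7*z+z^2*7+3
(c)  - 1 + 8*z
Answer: a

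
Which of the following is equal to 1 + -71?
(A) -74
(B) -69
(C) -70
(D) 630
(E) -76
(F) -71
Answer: C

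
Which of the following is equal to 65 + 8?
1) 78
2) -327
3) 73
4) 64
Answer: 3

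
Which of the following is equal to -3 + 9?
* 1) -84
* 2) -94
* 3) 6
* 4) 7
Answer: 3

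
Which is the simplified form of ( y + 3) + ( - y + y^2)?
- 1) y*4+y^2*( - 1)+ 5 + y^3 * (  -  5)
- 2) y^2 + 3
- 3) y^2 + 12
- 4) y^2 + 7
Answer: 2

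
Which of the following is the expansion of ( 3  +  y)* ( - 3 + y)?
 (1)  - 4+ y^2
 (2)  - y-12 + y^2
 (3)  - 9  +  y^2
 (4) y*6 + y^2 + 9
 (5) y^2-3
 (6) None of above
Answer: 3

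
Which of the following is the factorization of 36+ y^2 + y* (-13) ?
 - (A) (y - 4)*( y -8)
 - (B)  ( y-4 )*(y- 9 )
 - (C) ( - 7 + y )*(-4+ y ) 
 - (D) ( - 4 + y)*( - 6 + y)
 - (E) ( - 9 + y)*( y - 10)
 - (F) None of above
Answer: B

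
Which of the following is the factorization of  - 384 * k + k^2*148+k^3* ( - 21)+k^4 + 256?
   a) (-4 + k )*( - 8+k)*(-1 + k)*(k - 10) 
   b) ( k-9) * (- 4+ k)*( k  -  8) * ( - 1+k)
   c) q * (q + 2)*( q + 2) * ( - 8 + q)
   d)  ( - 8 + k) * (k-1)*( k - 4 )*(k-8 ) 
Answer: d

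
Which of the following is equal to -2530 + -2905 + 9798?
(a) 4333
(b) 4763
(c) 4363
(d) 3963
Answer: c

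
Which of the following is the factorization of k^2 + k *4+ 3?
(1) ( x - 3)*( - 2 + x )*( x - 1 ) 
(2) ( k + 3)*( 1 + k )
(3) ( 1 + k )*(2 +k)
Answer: 2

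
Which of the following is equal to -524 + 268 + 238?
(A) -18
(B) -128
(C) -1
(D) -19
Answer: A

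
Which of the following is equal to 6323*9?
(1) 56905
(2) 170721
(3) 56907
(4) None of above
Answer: 3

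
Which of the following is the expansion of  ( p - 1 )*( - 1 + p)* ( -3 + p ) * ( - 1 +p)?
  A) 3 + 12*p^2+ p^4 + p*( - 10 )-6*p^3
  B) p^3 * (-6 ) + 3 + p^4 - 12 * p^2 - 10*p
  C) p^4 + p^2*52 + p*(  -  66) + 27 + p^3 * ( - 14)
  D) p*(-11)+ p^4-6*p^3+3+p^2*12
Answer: A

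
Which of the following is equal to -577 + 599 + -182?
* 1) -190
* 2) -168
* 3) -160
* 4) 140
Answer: 3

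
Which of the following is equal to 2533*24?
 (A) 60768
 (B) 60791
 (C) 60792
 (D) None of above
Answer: C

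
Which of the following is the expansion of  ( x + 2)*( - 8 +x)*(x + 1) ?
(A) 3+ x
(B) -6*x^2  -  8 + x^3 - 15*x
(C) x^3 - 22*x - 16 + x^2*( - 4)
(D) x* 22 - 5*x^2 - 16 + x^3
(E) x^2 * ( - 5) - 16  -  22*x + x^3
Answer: E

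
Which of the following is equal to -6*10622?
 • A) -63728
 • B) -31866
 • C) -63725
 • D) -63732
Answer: D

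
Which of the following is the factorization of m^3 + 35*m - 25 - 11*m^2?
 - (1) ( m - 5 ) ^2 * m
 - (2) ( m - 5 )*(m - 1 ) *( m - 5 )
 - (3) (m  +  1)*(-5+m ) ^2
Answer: 2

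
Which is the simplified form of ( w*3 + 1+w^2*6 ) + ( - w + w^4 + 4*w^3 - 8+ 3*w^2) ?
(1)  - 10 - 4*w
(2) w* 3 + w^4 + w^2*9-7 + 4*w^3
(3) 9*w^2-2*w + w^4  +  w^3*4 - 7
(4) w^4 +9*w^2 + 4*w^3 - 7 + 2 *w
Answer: 4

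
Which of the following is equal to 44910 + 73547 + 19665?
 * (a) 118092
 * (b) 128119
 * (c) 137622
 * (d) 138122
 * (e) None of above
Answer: d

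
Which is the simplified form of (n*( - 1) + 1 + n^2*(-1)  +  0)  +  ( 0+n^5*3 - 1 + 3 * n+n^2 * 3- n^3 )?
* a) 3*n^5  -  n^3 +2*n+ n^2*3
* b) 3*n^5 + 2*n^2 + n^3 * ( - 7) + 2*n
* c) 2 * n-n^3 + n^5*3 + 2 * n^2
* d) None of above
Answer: c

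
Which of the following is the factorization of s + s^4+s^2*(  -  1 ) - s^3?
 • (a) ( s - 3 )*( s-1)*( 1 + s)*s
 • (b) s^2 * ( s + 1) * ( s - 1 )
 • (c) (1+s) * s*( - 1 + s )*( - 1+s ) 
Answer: c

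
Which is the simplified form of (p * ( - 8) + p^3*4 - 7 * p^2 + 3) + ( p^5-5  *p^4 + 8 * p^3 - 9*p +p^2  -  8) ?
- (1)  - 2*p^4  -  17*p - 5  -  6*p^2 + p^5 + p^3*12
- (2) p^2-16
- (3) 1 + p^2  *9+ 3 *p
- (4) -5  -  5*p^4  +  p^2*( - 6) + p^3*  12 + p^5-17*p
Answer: 4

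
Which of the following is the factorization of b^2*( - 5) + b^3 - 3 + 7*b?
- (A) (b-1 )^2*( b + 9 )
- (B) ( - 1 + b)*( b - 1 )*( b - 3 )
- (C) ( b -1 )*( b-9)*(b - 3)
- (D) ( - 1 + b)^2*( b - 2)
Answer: B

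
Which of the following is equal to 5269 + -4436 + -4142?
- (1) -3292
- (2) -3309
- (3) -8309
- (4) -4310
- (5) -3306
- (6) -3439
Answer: 2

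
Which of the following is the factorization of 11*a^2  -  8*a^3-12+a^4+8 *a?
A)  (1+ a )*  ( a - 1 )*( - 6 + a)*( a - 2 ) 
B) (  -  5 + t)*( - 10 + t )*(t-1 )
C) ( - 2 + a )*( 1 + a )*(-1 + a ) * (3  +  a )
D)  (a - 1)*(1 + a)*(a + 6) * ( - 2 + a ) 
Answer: A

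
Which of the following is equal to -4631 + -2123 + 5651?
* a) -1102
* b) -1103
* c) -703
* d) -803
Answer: b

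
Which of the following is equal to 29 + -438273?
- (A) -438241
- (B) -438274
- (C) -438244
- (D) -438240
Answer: C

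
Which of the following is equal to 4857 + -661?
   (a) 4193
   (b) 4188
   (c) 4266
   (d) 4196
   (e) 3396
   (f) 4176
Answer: d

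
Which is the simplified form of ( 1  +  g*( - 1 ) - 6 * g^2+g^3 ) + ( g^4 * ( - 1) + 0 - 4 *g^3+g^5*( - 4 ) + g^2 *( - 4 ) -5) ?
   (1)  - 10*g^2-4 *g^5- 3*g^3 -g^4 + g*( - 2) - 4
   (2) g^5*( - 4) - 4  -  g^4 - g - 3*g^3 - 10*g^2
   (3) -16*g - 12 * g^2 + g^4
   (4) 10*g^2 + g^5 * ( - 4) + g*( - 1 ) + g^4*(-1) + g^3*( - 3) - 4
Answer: 2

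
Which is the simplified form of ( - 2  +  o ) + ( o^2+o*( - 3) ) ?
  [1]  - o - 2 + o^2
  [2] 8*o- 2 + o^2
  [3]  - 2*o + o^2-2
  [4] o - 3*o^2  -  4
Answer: 3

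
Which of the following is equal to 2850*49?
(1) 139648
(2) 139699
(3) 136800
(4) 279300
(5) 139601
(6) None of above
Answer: 6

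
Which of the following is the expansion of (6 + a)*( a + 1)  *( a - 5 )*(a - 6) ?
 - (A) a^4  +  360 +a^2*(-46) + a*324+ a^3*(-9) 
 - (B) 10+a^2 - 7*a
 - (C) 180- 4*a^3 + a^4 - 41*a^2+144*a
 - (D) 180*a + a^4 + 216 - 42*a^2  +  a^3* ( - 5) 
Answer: C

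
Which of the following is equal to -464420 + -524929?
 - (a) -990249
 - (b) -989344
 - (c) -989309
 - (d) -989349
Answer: d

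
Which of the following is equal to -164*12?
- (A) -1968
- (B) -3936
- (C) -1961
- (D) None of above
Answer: A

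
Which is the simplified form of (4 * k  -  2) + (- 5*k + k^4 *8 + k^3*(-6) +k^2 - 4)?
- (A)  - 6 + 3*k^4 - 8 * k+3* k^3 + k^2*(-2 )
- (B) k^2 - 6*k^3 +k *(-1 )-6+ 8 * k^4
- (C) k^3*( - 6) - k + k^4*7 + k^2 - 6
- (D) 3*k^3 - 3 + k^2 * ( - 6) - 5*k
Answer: B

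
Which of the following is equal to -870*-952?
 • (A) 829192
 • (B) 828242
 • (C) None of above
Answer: C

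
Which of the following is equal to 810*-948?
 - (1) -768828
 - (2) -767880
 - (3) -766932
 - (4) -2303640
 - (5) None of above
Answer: 2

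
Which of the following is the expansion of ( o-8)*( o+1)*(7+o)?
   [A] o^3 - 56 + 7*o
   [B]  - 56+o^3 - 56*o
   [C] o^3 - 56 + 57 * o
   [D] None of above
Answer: D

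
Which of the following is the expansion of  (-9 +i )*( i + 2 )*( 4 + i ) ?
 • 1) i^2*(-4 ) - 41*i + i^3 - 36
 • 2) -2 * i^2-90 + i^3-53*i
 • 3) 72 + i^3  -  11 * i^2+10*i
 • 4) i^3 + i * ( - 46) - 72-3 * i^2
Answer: 4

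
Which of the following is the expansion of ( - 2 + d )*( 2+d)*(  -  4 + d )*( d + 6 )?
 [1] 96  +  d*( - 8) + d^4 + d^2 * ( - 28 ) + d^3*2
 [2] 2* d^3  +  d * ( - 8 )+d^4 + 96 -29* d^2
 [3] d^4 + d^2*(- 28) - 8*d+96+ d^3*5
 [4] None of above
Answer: 1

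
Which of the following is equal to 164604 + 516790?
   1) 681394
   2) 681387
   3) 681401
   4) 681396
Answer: 1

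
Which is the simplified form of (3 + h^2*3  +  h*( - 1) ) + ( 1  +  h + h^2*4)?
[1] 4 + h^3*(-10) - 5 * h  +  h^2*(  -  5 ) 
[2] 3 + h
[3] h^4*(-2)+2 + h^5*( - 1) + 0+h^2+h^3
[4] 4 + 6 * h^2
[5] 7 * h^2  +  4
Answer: 5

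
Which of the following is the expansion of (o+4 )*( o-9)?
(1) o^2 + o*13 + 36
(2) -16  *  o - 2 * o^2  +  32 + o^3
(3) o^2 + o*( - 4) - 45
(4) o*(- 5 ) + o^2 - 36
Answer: 4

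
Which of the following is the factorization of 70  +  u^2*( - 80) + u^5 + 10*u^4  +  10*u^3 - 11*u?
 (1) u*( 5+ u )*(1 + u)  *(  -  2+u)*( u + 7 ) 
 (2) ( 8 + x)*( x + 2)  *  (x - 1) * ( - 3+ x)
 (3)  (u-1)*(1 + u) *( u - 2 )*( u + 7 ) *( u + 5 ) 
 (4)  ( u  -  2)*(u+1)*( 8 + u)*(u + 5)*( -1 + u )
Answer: 3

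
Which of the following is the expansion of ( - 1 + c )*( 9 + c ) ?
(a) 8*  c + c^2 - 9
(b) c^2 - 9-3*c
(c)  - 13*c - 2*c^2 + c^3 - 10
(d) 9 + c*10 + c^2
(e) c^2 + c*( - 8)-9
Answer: a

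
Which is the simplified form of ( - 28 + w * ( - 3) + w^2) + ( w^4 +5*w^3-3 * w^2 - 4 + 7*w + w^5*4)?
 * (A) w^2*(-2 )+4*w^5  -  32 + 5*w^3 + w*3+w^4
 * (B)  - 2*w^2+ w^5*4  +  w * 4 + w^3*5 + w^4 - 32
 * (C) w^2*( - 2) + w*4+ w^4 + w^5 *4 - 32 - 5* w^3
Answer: B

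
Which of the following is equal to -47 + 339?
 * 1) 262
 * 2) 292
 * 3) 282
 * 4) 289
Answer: 2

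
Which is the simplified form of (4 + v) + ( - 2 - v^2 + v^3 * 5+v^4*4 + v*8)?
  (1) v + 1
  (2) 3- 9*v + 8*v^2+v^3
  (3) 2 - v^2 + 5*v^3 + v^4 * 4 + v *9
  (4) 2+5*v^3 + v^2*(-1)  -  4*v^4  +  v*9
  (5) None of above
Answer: 3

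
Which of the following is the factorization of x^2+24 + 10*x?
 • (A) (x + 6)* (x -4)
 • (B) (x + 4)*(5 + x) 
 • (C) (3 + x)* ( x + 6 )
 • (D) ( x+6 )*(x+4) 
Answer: D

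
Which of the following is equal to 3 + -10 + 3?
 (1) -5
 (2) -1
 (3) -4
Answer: 3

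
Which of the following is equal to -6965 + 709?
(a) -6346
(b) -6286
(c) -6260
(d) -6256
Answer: d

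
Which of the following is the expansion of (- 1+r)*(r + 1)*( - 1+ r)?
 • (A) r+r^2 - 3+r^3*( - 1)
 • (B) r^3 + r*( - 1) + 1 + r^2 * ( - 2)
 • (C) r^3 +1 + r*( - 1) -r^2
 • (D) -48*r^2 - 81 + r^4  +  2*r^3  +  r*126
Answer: C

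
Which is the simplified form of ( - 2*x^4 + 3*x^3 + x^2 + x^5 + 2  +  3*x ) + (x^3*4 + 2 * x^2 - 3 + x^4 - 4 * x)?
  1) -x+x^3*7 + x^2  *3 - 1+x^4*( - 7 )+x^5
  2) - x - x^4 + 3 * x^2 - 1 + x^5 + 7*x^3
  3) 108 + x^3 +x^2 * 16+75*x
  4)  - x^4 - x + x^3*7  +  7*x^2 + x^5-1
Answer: 2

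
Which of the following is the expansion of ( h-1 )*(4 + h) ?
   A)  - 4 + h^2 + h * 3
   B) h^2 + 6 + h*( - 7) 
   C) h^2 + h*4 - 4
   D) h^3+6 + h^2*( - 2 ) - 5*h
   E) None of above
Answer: A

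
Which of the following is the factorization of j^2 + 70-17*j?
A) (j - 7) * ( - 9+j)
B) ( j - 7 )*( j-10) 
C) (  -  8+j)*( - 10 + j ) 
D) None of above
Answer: B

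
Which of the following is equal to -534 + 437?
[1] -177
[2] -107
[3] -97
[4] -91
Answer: 3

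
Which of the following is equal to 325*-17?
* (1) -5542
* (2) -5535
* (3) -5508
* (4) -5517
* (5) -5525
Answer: 5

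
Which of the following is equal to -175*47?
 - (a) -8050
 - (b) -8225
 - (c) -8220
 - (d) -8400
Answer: b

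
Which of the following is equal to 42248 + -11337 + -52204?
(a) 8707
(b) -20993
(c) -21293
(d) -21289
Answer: c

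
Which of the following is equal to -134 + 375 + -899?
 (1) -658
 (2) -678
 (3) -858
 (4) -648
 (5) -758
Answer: 1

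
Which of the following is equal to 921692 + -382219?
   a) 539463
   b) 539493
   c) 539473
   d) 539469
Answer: c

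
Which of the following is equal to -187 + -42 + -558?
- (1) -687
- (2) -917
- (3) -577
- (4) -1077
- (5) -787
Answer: 5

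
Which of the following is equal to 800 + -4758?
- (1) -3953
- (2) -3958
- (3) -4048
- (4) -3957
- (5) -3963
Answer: 2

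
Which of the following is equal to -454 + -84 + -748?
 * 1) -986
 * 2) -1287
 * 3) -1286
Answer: 3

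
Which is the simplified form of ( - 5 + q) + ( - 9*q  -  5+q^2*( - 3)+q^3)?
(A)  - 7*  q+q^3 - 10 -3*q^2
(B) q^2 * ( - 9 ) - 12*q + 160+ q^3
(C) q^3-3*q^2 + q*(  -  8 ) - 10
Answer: C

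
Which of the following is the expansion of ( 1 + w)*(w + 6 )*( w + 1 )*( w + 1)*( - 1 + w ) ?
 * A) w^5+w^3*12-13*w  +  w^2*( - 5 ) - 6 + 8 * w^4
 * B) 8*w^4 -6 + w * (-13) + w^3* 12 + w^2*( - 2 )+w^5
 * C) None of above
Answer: B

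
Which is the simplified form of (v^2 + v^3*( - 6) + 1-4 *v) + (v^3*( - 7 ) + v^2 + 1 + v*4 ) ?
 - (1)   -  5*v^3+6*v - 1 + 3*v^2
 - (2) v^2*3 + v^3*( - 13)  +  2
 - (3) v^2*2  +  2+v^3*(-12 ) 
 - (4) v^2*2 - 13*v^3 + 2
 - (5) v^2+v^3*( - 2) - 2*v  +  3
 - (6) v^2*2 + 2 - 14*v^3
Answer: 4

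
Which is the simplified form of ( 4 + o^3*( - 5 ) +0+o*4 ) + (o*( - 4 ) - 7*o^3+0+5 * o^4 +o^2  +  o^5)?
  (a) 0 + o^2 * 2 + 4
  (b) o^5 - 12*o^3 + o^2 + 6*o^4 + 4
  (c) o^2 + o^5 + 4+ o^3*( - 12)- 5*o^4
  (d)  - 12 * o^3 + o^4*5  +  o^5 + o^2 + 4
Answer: d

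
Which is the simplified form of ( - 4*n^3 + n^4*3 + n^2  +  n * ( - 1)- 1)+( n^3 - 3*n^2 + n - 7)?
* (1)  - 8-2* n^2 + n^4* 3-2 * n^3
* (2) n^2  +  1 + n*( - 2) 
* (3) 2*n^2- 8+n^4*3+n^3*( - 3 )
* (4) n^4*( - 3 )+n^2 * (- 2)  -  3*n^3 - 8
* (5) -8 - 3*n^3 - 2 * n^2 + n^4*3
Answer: 5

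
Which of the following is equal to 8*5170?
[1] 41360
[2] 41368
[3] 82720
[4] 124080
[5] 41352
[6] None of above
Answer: 1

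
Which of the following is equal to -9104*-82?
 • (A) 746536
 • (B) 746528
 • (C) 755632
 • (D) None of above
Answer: B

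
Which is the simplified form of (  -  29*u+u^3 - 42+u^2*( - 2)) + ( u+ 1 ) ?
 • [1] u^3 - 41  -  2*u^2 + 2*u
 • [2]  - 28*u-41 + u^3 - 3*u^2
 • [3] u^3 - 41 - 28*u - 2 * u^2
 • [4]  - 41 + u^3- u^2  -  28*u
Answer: 3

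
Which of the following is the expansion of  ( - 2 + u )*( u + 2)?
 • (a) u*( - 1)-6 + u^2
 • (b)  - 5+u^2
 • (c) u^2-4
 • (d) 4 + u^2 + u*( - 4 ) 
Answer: c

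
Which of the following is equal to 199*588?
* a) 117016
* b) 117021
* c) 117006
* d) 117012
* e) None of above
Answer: d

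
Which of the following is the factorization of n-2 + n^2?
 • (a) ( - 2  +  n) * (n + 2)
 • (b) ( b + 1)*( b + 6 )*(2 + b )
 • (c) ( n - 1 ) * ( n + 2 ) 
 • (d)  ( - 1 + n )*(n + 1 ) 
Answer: c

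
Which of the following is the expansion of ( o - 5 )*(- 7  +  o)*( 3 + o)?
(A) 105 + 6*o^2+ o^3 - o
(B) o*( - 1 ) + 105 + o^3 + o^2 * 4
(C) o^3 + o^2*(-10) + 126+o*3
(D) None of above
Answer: D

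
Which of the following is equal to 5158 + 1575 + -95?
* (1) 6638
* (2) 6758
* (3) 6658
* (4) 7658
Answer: 1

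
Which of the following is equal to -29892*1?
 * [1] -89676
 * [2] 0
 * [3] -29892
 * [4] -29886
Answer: 3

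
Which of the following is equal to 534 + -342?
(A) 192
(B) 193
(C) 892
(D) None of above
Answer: A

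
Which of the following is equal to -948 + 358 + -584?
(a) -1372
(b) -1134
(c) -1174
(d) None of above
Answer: c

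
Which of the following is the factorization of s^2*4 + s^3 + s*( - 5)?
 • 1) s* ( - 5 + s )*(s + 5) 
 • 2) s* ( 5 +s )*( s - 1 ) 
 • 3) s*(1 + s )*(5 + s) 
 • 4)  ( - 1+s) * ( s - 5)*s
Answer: 2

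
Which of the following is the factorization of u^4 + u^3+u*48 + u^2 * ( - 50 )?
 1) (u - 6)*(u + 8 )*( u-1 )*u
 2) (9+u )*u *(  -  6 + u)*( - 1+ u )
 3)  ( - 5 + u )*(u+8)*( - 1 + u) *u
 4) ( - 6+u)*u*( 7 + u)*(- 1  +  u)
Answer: 1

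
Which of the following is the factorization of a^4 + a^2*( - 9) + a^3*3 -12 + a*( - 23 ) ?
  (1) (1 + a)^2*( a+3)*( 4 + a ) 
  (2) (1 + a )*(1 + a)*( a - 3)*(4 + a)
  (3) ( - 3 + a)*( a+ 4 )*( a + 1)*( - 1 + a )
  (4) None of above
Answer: 2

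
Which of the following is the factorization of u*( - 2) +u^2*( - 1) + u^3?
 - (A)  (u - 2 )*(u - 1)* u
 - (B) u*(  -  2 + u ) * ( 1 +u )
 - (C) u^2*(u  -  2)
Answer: B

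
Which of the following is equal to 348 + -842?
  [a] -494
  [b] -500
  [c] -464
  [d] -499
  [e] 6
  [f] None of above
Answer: a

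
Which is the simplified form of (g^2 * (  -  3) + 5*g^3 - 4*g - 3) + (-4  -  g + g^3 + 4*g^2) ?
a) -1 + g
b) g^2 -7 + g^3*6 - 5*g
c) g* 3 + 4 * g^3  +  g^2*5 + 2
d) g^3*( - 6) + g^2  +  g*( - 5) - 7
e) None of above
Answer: b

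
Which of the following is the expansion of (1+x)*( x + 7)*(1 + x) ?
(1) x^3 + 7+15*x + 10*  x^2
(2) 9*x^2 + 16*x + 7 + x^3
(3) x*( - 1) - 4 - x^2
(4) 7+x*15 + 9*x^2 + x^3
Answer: 4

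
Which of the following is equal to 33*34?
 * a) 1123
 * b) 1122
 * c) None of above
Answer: b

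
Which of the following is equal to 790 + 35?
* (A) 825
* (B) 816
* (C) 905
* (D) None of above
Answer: A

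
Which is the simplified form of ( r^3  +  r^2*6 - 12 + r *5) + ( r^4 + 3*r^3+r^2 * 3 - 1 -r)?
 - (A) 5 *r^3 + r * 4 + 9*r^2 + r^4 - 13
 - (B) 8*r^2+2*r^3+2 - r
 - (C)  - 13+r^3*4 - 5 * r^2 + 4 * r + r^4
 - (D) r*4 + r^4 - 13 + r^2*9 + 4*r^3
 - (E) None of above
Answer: D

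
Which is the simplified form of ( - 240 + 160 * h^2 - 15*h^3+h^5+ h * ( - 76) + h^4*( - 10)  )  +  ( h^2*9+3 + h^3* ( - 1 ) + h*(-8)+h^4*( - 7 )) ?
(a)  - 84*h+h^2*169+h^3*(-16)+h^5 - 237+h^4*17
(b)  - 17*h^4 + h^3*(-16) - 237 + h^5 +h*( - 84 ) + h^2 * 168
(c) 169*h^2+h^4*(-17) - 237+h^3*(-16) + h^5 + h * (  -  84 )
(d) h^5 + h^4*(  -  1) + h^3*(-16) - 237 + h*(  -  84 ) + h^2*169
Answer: c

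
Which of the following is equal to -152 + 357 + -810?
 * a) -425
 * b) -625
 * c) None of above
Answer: c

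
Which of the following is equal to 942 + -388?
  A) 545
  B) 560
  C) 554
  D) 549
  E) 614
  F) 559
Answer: C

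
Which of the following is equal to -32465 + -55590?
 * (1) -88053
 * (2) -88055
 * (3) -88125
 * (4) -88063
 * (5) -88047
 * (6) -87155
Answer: 2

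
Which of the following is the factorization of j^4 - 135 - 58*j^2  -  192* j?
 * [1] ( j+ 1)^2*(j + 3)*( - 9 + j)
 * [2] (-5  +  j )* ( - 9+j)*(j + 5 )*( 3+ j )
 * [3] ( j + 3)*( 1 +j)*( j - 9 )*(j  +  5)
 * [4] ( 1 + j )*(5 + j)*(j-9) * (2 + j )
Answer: 3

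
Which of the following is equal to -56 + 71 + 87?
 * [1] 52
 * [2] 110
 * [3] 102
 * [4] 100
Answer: 3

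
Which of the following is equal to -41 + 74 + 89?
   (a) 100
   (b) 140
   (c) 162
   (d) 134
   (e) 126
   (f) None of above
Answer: f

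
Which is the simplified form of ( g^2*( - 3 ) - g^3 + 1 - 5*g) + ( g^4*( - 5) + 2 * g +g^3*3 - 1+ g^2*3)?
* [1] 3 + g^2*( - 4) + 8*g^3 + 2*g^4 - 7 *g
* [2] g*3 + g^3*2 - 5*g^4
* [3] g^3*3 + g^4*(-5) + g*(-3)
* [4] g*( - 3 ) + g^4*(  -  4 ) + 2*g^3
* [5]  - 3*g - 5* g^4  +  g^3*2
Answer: 5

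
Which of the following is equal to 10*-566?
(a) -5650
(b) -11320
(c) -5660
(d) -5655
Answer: c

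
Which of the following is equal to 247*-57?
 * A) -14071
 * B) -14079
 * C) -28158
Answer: B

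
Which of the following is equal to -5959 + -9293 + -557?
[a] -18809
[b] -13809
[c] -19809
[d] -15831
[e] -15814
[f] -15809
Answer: f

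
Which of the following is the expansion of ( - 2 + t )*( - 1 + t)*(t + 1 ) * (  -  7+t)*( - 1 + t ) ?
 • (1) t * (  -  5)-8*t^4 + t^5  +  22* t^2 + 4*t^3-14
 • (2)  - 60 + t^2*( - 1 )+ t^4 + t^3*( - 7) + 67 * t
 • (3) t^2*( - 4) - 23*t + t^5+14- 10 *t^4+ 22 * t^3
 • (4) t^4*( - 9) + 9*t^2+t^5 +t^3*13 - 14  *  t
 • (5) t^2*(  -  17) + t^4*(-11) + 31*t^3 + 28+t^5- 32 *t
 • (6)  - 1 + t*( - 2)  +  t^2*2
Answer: 3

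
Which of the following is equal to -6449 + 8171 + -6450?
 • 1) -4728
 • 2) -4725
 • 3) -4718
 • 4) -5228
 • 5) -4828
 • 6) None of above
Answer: 1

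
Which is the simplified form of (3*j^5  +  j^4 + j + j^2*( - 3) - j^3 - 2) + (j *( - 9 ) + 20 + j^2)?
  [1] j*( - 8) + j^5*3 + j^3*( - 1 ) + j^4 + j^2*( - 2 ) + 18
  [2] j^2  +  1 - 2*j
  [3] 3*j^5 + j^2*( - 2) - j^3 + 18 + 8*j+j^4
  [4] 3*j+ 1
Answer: 1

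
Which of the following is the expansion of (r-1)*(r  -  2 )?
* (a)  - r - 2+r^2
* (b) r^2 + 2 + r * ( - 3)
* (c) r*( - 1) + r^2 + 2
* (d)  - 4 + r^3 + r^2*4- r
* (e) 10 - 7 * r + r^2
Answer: b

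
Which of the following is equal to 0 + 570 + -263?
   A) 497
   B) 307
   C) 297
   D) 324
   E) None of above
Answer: B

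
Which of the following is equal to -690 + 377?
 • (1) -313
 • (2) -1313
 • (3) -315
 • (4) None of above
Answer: 1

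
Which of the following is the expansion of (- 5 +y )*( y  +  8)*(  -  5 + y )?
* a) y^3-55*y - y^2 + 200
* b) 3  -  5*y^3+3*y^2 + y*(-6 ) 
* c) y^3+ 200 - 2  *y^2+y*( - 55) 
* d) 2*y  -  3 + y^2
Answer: c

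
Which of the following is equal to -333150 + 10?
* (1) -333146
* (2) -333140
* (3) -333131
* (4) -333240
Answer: 2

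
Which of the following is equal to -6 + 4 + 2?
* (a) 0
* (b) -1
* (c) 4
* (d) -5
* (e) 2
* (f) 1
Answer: a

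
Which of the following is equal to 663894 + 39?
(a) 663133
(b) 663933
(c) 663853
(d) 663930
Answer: b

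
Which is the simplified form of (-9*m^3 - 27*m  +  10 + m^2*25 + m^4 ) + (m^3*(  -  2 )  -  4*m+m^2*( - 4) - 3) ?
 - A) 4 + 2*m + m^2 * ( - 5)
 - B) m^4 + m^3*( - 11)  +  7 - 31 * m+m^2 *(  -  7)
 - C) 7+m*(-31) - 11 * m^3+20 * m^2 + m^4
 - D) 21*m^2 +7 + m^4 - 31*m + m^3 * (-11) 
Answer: D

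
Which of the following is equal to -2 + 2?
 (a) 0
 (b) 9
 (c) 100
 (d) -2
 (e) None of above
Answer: a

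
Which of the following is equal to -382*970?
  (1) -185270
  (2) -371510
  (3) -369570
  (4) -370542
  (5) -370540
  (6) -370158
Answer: 5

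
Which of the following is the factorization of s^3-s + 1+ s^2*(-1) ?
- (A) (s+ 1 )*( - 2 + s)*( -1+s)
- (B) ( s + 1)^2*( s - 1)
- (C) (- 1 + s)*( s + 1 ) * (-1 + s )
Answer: C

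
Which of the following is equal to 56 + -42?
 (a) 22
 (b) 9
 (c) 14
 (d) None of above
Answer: c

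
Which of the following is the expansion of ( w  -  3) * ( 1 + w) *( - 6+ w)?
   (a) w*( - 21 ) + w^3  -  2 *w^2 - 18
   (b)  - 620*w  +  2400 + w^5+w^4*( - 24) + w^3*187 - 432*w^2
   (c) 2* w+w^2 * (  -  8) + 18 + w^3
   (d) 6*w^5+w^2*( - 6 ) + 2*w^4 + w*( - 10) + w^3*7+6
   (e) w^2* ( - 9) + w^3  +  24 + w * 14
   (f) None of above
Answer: f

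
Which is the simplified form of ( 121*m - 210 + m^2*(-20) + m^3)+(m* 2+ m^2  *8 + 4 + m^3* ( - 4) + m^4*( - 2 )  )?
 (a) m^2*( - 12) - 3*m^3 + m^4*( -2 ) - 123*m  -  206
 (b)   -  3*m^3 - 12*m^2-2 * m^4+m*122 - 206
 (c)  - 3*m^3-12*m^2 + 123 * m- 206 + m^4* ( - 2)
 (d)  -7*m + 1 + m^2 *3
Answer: c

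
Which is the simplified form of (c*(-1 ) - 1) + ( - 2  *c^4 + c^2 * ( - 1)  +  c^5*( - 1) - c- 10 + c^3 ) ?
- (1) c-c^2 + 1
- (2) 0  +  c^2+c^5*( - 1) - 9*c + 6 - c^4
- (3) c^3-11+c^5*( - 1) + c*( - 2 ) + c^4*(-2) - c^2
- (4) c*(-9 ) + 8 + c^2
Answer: 3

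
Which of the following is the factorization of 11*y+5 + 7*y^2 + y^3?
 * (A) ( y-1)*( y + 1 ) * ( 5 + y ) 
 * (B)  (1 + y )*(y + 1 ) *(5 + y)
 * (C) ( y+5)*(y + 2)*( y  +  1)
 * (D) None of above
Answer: B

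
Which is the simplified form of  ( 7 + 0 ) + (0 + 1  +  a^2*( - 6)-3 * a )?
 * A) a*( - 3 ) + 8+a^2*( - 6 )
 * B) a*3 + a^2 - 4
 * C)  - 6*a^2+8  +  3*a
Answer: A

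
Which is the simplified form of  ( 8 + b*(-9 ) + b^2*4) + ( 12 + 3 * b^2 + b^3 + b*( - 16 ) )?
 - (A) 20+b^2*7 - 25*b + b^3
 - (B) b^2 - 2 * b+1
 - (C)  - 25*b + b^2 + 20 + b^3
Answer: A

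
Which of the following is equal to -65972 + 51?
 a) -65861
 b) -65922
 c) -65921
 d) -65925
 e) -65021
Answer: c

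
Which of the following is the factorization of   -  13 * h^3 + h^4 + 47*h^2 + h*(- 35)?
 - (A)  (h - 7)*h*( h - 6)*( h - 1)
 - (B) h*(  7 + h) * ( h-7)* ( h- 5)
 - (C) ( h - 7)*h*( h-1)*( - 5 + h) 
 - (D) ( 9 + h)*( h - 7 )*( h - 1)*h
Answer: C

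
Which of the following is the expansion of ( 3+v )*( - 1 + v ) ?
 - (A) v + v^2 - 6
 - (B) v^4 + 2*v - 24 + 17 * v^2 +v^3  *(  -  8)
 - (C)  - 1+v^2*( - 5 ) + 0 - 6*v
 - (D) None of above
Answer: D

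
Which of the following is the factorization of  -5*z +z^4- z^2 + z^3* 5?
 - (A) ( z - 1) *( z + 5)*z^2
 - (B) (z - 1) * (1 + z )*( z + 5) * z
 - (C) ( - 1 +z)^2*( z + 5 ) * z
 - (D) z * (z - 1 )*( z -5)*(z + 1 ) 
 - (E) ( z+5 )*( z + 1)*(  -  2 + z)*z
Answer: B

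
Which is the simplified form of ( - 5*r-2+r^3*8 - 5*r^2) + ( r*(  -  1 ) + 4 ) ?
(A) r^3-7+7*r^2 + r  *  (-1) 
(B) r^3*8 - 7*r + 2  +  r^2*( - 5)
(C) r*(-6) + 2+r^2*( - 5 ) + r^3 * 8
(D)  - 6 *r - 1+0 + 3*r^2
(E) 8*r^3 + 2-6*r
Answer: C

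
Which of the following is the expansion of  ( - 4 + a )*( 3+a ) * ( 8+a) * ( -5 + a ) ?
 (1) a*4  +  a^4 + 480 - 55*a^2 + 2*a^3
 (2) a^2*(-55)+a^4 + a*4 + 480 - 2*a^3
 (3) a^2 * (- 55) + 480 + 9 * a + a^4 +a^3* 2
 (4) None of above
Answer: 1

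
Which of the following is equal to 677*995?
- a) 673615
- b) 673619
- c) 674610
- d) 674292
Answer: a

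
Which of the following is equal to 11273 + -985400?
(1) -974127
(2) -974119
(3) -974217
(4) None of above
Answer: 1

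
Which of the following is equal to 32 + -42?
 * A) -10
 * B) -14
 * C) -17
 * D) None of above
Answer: A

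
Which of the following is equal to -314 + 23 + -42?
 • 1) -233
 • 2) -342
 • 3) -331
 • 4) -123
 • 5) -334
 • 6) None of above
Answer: 6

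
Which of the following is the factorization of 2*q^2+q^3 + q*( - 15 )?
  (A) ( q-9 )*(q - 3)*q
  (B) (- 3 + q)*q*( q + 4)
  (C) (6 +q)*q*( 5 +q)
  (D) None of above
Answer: D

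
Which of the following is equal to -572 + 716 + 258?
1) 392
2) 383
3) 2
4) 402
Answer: 4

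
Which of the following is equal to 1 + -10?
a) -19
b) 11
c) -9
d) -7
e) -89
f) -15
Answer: c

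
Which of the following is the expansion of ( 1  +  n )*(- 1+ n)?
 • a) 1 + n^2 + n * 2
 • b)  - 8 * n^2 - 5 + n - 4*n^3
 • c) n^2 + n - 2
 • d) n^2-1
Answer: d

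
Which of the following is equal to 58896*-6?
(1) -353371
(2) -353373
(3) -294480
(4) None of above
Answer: 4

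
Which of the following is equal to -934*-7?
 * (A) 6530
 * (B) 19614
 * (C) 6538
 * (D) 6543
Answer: C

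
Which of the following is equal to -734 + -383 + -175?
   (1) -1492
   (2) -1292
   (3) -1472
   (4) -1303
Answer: 2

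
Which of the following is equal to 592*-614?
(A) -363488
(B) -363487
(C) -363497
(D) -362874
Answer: A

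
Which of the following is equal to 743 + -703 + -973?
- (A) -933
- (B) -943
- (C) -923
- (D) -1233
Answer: A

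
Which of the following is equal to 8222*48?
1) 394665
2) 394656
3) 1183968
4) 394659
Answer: 2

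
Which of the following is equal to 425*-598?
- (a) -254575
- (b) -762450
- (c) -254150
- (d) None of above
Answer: c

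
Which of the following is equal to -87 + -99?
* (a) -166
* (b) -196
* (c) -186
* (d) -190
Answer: c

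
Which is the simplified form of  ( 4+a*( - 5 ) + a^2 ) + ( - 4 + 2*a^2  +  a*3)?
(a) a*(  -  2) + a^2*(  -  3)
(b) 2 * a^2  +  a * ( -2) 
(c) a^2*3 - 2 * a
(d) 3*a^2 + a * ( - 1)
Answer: c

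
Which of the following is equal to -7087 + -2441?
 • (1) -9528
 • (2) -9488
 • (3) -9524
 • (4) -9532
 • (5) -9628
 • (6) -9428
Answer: 1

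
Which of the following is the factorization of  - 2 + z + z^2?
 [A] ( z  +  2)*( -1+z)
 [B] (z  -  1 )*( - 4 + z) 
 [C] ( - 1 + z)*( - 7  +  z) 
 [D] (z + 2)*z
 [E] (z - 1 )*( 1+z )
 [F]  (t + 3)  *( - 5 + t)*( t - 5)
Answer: A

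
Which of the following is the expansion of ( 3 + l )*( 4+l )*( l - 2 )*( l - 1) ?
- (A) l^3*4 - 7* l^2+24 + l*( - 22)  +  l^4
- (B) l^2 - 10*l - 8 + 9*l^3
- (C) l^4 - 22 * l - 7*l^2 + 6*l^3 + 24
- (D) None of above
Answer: A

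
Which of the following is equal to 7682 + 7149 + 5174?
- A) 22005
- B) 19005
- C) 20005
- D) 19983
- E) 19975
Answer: C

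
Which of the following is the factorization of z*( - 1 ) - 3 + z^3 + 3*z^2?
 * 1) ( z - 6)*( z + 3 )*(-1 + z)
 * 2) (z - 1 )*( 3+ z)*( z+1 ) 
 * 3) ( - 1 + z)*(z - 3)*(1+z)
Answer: 2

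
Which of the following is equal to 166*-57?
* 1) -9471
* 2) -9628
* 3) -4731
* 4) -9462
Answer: 4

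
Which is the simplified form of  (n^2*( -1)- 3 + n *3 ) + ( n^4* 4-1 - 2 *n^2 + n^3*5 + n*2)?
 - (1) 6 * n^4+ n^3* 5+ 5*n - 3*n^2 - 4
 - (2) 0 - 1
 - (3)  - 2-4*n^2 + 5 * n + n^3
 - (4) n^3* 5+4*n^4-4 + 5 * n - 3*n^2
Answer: 4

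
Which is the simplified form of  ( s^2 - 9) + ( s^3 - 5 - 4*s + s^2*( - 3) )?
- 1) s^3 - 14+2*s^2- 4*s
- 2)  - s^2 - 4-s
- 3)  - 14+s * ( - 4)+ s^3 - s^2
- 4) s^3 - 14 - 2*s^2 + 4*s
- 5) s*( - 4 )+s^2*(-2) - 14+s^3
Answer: 5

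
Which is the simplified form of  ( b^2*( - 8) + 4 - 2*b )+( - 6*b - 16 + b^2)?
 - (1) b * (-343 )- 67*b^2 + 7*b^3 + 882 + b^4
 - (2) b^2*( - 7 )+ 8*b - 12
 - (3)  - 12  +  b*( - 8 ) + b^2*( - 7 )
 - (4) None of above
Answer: 3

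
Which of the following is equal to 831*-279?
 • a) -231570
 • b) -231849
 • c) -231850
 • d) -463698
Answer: b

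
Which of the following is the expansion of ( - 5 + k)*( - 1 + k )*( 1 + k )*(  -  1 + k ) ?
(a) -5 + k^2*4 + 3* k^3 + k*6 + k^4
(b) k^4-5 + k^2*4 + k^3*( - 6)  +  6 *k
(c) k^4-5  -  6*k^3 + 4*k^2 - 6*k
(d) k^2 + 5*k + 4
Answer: b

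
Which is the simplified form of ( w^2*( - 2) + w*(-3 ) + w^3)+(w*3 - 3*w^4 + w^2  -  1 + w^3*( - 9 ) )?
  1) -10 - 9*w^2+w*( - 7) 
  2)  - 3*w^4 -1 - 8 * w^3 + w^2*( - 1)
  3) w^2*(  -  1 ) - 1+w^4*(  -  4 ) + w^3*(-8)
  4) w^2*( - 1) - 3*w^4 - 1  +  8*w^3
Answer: 2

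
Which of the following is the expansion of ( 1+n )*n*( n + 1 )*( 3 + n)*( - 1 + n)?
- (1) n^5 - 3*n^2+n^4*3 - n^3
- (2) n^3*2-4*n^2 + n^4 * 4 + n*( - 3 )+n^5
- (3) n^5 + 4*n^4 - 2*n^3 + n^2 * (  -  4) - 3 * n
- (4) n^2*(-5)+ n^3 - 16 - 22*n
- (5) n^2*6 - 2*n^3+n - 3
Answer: 2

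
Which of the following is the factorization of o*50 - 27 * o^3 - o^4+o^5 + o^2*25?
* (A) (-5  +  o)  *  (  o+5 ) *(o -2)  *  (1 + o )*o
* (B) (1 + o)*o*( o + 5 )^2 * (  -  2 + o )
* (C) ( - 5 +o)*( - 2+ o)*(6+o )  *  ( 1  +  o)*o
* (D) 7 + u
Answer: A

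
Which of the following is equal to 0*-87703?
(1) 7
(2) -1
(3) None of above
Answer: 3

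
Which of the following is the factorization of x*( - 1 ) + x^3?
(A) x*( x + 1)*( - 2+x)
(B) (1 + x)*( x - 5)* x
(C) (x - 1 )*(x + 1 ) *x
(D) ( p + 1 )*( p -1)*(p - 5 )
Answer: C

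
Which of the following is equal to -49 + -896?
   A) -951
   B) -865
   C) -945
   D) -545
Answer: C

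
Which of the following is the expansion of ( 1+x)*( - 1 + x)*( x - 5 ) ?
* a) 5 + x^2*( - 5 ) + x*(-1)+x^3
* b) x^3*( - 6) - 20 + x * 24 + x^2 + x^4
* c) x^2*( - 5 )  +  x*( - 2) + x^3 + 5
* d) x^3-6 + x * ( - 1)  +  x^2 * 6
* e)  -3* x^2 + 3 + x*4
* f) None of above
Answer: a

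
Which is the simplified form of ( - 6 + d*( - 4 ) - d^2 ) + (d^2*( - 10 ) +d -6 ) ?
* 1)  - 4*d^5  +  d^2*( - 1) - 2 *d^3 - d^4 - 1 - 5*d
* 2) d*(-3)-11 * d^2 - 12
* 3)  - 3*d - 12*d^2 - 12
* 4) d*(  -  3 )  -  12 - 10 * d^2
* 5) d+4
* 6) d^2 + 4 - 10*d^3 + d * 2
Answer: 2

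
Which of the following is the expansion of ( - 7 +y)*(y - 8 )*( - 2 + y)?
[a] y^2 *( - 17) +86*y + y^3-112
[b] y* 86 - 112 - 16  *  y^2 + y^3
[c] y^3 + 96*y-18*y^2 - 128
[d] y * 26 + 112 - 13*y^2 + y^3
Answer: a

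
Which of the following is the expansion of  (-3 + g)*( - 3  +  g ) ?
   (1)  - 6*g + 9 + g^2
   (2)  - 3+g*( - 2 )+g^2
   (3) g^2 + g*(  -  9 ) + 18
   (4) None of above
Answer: 1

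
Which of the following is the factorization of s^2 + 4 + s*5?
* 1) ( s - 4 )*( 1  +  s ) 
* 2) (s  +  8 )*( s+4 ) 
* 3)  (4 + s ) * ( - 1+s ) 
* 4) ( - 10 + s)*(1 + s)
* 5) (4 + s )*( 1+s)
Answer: 5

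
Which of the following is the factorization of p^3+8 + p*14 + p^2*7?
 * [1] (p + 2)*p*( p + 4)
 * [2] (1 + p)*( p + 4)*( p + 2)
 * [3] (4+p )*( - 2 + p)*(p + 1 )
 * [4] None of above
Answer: 2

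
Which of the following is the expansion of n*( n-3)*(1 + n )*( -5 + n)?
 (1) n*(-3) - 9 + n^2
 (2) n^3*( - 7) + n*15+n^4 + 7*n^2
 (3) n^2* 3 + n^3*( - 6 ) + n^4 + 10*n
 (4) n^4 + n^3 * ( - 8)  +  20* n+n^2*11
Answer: 2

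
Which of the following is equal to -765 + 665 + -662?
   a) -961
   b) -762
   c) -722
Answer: b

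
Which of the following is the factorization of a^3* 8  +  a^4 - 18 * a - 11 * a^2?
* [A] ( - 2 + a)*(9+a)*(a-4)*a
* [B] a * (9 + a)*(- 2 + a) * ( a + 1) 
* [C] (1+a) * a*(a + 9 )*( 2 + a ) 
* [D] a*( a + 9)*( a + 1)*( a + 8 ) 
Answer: B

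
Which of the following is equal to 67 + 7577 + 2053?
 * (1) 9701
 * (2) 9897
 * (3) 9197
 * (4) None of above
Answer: 4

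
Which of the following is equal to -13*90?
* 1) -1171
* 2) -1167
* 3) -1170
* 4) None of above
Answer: 3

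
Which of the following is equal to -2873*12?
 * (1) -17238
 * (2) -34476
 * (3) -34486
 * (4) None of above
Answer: 2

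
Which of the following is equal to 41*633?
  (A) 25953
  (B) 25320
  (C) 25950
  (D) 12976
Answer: A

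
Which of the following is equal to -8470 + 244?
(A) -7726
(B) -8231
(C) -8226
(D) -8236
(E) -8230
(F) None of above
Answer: C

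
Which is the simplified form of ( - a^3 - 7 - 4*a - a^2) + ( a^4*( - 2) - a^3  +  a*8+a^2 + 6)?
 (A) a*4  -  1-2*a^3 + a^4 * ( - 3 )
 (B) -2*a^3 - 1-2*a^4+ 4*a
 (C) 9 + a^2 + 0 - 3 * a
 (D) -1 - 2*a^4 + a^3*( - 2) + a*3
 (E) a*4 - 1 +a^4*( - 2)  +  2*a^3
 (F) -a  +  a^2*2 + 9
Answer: B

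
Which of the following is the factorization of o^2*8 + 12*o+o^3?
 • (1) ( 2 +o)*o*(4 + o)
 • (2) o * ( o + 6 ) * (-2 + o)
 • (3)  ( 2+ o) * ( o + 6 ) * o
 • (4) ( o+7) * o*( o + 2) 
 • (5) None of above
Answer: 3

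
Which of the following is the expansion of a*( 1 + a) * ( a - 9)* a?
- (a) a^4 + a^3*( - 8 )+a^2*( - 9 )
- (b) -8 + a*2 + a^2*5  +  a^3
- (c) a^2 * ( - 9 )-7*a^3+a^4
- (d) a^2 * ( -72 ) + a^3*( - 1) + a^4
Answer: a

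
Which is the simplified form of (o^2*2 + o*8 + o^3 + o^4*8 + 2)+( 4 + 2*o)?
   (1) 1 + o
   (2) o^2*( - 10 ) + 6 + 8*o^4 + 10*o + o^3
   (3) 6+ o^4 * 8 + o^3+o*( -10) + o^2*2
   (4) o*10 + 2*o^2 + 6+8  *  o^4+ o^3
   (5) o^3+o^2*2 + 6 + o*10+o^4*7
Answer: 4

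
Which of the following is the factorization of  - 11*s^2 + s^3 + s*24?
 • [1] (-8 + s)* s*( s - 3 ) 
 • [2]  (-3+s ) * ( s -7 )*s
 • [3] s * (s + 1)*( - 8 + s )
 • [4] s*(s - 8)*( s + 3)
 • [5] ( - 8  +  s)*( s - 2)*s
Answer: 1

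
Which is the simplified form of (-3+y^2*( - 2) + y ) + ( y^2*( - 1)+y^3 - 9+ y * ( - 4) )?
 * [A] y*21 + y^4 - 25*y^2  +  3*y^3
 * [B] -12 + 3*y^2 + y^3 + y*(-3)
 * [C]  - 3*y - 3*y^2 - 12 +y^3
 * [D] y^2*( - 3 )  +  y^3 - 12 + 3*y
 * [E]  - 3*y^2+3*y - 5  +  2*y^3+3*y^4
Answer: C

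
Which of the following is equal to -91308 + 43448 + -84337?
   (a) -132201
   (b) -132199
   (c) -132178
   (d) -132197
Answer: d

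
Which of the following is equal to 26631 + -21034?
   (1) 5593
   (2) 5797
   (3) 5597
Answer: 3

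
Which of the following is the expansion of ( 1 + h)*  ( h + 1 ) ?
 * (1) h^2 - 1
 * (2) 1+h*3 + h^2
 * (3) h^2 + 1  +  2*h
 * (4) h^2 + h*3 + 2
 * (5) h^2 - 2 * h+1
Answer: 3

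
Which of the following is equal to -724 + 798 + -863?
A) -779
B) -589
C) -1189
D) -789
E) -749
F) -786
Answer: D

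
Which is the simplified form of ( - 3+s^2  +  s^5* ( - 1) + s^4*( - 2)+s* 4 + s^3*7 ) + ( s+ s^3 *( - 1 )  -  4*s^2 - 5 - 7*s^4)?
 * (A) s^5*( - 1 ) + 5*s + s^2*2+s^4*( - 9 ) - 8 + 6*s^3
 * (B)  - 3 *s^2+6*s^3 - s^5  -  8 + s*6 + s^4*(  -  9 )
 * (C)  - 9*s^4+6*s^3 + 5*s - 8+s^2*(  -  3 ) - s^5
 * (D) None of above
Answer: C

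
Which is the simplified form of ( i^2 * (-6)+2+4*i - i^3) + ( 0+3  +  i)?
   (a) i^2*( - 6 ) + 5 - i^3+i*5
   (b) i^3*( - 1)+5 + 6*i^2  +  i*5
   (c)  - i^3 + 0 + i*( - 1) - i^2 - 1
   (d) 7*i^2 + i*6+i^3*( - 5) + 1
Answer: a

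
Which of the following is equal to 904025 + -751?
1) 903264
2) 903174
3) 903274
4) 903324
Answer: 3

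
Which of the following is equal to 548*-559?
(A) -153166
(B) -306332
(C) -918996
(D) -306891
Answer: B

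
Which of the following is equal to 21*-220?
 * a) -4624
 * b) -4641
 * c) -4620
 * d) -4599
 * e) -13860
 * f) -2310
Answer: c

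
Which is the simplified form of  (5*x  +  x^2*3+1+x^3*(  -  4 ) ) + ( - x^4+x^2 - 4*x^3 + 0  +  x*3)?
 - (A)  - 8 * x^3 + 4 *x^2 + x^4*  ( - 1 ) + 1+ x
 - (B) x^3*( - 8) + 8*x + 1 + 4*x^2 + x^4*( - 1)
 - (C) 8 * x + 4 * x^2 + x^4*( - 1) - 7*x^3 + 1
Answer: B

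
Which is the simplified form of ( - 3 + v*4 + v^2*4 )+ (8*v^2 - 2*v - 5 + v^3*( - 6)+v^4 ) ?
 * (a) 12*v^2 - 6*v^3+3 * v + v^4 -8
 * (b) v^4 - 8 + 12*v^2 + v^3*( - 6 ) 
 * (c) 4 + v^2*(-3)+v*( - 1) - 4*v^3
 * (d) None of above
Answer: d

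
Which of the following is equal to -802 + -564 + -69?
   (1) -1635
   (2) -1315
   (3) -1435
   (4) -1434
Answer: 3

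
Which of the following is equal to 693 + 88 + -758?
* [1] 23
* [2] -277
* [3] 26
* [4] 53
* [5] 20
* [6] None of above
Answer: 1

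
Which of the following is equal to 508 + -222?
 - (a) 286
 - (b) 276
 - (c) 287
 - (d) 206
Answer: a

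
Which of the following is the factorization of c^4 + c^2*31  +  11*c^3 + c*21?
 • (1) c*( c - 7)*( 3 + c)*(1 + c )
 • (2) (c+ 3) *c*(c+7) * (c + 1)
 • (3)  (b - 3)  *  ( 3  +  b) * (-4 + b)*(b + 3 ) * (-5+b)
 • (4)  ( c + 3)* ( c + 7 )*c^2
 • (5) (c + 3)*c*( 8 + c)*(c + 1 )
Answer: 2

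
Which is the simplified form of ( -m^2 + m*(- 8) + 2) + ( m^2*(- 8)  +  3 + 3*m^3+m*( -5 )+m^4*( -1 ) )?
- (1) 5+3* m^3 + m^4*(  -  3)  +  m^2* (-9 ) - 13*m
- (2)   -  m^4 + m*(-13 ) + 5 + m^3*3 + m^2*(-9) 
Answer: 2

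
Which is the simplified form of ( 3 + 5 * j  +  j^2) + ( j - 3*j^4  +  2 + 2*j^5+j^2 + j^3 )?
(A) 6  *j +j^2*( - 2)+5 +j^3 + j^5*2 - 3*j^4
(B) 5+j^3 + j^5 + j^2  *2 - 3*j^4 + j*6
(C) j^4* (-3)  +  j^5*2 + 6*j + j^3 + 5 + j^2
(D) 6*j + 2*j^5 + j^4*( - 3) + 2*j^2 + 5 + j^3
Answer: D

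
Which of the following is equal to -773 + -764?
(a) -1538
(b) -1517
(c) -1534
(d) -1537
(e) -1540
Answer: d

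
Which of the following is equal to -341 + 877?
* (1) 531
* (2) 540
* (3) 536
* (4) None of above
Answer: 3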